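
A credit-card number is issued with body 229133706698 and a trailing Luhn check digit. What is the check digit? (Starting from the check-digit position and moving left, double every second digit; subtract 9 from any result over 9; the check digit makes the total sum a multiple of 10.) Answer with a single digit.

2

Partial digits right→left: 8 9 6 6 0 7 3 3 1 9 2 2
Double every second digit counting from the check-digit position (so the 1st, 3rd, 5th, ... of the partial from the right).
  doubled (with −9 where >9): 7 3 0 6 2 4 → sum 22
  kept as-is: 9 6 7 3 9 2 → sum 36
Total = 22 + 36 = 58.
Check digit = (10 − (58 mod 10)) mod 10 = 2.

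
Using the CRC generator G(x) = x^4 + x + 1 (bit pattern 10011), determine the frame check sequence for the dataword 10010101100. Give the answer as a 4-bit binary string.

Append 4 zeros: 100101011000000. Divide by 10011 (XOR where the leading bit is 1):
  pos 0: 10010 XOR 10011 = 00001
  pos 4: 11011 XOR 10011 = 01000
  pos 5: 10000 XOR 10011 = 00011
  pos 8: 11000 XOR 10011 = 01011
  pos 9: 10110 XOR 10011 = 00101
Remainder (last 4 bits) = 1010. This is the CRC / FCS.

1010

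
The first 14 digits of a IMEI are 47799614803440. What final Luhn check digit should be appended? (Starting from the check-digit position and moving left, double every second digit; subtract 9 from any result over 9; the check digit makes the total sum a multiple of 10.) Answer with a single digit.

Partial digits right→left: 0 4 4 3 0 8 4 1 6 9 9 7 7 4
Double every second digit counting from the check-digit position (so the 1st, 3rd, 5th, ... of the partial from the right).
  doubled (with −9 where >9): 0 8 0 8 3 9 5 → sum 33
  kept as-is: 4 3 8 1 9 7 4 → sum 36
Total = 33 + 36 = 69.
Check digit = (10 − (69 mod 10)) mod 10 = 1.

1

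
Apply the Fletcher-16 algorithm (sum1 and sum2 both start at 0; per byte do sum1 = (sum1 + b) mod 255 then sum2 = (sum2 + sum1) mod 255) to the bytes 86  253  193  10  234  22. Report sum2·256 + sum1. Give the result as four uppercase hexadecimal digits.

0D21

Running sums (mod 255):
  after byte 0 (86): sum1=86, sum2=86
  after byte 1 (253): sum1=84, sum2=170
  after byte 2 (193): sum1=22, sum2=192
  after byte 3 (10): sum1=32, sum2=224
  after byte 4 (234): sum1=11, sum2=235
  after byte 5 (22): sum1=33, sum2=13
Checksum = sum2·256 + sum1 = 13·256 + 33 = 3361 = 0x0D21.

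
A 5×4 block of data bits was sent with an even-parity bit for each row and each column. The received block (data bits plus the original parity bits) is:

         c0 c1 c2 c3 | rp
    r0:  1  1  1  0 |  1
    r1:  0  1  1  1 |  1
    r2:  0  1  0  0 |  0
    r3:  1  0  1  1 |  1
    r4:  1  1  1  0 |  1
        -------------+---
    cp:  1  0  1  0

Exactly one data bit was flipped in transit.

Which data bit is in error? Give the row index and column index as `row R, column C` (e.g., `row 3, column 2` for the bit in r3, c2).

Recompute each row's even parity and compare to rp:
  r0: data parity 1, sent rp 1 → ok
  r1: data parity 1, sent rp 1 → ok
  r2: data parity 1, sent rp 0 → mismatch
  r3: data parity 1, sent rp 1 → ok
  r4: data parity 1, sent rp 1 → ok
Recompute each column's even parity and compare to cp:
  c0: data parity 1, sent cp 1 → ok
  c1: data parity 0, sent cp 0 → ok
  c2: data parity 0, sent cp 1 → mismatch
  c3: data parity 0, sent cp 0 → ok
Exactly one row (r2) and one column (c2) fail → the flipped bit is at their intersection.

row 2, column 2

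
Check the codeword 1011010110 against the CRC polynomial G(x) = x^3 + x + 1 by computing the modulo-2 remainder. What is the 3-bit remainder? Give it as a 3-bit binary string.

Modulo-2 division of 1011010110 by 1011:
  pos 0: 1011 XOR 1011 = 0000
  pos 5: 1011 XOR 1011 = 0000
Remainder = 000 (zero — the frame passes the CRC check).

000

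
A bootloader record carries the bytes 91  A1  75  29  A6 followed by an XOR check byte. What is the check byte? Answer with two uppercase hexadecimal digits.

CA

XOR the bytes together:
  start with 0x91
  0x91 ⊕ 0xA1 = 0x30
  0x30 ⊕ 0x75 = 0x45
  0x45 ⊕ 0x29 = 0x6C
  0x6C ⊕ 0xA6 = 0xCA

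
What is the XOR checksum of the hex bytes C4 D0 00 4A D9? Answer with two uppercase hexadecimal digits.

XOR the bytes together:
  start with 0xC4
  0xC4 ⊕ 0xD0 = 0x14
  0x14 ⊕ 0x00 = 0x14
  0x14 ⊕ 0x4A = 0x5E
  0x5E ⊕ 0xD9 = 0x87

87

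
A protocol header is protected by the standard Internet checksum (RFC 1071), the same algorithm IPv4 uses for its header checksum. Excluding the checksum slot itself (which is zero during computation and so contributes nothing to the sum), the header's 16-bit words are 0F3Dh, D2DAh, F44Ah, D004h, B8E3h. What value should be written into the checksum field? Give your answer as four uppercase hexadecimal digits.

A0B4

One's-complement addition (fold any carry out of bit 15 back into bit 0):
  0x0F3D + 0xD2DA = 0x0E217
  0xE217 + 0xF44A = 0x1D661 → wrap carry → 0xD662
  0xD662 + 0xD004 = 0x1A666 → wrap carry → 0xA667
  0xA667 + 0xB8E3 = 0x15F4A → wrap carry → 0x5F4B
One's-complement sum = 0x5F4B.
Checksum = ~0x5F4B & 0xFFFF = 0xA0B4.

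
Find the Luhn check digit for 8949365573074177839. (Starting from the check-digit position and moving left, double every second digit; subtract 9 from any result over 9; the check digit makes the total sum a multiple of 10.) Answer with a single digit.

4

Partial digits right→left: 9 3 8 7 7 1 4 7 0 3 7 5 5 6 3 9 4 9 8
Double every second digit counting from the check-digit position (so the 1st, 3rd, 5th, ... of the partial from the right).
  doubled (with −9 where >9): 9 7 5 8 0 5 1 6 8 7 → sum 56
  kept as-is: 3 7 1 7 3 5 6 9 9 → sum 50
Total = 56 + 50 = 106.
Check digit = (10 − (106 mod 10)) mod 10 = 4.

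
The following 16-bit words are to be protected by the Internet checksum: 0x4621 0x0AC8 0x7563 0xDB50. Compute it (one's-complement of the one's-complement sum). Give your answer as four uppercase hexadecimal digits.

One's-complement addition (fold any carry out of bit 15 back into bit 0):
  0x4621 + 0x0AC8 = 0x050E9
  0x50E9 + 0x7563 = 0x0C64C
  0xC64C + 0xDB50 = 0x1A19C → wrap carry → 0xA19D
One's-complement sum = 0xA19D.
Checksum = ~0xA19D & 0xFFFF = 0x5E62.

5E62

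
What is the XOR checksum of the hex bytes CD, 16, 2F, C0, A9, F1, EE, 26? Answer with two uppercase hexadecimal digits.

A4

XOR the bytes together:
  start with 0xCD
  0xCD ⊕ 0x16 = 0xDB
  0xDB ⊕ 0x2F = 0xF4
  0xF4 ⊕ 0xC0 = 0x34
  0x34 ⊕ 0xA9 = 0x9D
  0x9D ⊕ 0xF1 = 0x6C
  0x6C ⊕ 0xEE = 0x82
  0x82 ⊕ 0x26 = 0xA4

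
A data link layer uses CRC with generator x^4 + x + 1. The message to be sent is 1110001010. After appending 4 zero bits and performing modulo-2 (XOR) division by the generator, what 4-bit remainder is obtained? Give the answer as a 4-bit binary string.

0001

Append 4 zeros: 11100010100000. Divide by 10011 (XOR where the leading bit is 1):
  pos 0: 11100 XOR 10011 = 01111
  pos 1: 11110 XOR 10011 = 01101
  pos 2: 11011 XOR 10011 = 01000
  pos 3: 10000 XOR 10011 = 00011
  pos 6: 11100 XOR 10011 = 01111
  pos 7: 11110 XOR 10011 = 01101
  pos 8: 11010 XOR 10011 = 01001
  pos 9: 10010 XOR 10011 = 00001
Remainder (last 4 bits) = 0001. This is the CRC / FCS.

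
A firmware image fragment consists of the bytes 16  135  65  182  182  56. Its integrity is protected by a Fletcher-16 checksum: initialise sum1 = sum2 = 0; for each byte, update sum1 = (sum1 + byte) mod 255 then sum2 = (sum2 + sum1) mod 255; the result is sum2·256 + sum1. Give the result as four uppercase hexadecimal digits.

Running sums (mod 255):
  after byte 0 (16): sum1=16, sum2=16
  after byte 1 (135): sum1=151, sum2=167
  after byte 2 (65): sum1=216, sum2=128
  after byte 3 (182): sum1=143, sum2=16
  after byte 4 (182): sum1=70, sum2=86
  after byte 5 (56): sum1=126, sum2=212
Checksum = sum2·256 + sum1 = 212·256 + 126 = 54398 = 0xD47E.

D47E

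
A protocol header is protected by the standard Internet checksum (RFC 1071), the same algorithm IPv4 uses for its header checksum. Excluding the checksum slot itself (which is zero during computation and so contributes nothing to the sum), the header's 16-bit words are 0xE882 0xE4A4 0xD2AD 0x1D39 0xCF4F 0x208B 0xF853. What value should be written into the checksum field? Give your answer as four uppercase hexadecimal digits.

One's-complement addition (fold any carry out of bit 15 back into bit 0):
  0xE882 + 0xE4A4 = 0x1CD26 → wrap carry → 0xCD27
  0xCD27 + 0xD2AD = 0x19FD4 → wrap carry → 0x9FD5
  0x9FD5 + 0x1D39 = 0x0BD0E
  0xBD0E + 0xCF4F = 0x18C5D → wrap carry → 0x8C5E
  0x8C5E + 0x208B = 0x0ACE9
  0xACE9 + 0xF853 = 0x1A53C → wrap carry → 0xA53D
One's-complement sum = 0xA53D.
Checksum = ~0xA53D & 0xFFFF = 0x5AC2.

5AC2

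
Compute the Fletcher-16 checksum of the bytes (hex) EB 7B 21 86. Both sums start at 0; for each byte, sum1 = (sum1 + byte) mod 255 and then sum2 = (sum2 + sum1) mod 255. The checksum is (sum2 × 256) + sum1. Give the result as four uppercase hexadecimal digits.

Running sums (mod 255):
  after byte 0 (EB): sum1=235, sum2=235
  after byte 1 (7B): sum1=103, sum2=83
  after byte 2 (21): sum1=136, sum2=219
  after byte 3 (86): sum1=15, sum2=234
Checksum = sum2·256 + sum1 = 234·256 + 15 = 59919 = 0xEA0F.

EA0F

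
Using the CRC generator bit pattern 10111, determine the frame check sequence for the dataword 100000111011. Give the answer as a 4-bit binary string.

Append 4 zeros: 1000001110110000. Divide by 10111 (XOR where the leading bit is 1):
  pos 0: 10000 XOR 10111 = 00111
  pos 2: 11101 XOR 10111 = 01010
  pos 3: 10101 XOR 10111 = 00010
  pos 6: 10101 XOR 10111 = 00010
  pos 9: 10100 XOR 10111 = 00011
Remainder (last 4 bits) = 1100. This is the CRC / FCS.

1100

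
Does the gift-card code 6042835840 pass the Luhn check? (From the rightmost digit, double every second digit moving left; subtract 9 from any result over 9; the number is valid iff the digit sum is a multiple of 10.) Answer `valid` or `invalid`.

valid

From the right, keep odd positions and double even positions (subtract 9 from any doubled value over 9):
  doubled (positions 2,4,...): 8 1 7 8 3 → sum 27
  kept (positions 1,3,...): 0 8 3 2 0 → sum 13
Total = 40.
40 mod 10 = 0, so the number is valid.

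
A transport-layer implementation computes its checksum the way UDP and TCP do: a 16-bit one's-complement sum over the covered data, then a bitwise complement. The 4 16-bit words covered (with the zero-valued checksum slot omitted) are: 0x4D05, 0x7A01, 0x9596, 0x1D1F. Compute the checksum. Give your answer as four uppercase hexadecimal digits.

8643

One's-complement addition (fold any carry out of bit 15 back into bit 0):
  0x4D05 + 0x7A01 = 0x0C706
  0xC706 + 0x9596 = 0x15C9C → wrap carry → 0x5C9D
  0x5C9D + 0x1D1F = 0x079BC
One's-complement sum = 0x79BC.
Checksum = ~0x79BC & 0xFFFF = 0x8643.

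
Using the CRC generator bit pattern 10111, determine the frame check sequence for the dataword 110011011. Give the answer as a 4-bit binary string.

Append 4 zeros: 1100110110000. Divide by 10111 (XOR where the leading bit is 1):
  pos 0: 11001 XOR 10111 = 01110
  pos 1: 11101 XOR 10111 = 01010
  pos 2: 10100 XOR 10111 = 00011
  pos 5: 11110 XOR 10111 = 01001
  pos 6: 10010 XOR 10111 = 00101
  pos 8: 10100 XOR 10111 = 00011
Remainder (last 4 bits) = 0011. This is the CRC / FCS.

0011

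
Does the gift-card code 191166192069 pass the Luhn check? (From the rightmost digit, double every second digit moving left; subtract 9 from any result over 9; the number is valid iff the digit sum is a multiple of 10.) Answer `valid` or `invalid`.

valid

From the right, keep odd positions and double even positions (subtract 9 from any doubled value over 9):
  doubled (positions 2,4,...): 3 4 2 3 2 2 → sum 16
  kept (positions 1,3,...): 9 0 9 6 1 9 → sum 34
Total = 50.
50 mod 10 = 0, so the number is valid.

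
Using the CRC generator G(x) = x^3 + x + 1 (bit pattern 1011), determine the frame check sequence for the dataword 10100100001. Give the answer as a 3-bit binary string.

Append 3 zeros: 10100100001000. Divide by 1011 (XOR where the leading bit is 1):
  pos 0: 1010 XOR 1011 = 0001
  pos 3: 1010 XOR 1011 = 0001
  pos 6: 1000 XOR 1011 = 0011
  pos 8: 1110 XOR 1011 = 0101
  pos 9: 1010 XOR 1011 = 0001
Remainder (last 3 bits) = 010. This is the CRC / FCS.

010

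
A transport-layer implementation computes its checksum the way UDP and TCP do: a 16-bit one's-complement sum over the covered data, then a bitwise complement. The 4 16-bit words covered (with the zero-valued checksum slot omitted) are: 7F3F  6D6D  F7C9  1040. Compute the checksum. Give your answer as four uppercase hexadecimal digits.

One's-complement addition (fold any carry out of bit 15 back into bit 0):
  0x7F3F + 0x6D6D = 0x0ECAC
  0xECAC + 0xF7C9 = 0x1E475 → wrap carry → 0xE476
  0xE476 + 0x1040 = 0x0F4B6
One's-complement sum = 0xF4B6.
Checksum = ~0xF4B6 & 0xFFFF = 0x0B49.

0B49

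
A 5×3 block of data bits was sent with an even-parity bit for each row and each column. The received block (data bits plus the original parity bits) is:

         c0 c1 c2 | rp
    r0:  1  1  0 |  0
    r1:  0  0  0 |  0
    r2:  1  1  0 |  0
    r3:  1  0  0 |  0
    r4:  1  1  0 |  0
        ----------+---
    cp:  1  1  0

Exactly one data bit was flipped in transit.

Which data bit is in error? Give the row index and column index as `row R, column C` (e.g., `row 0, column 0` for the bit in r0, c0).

row 3, column 0

Recompute each row's even parity and compare to rp:
  r0: data parity 0, sent rp 0 → ok
  r1: data parity 0, sent rp 0 → ok
  r2: data parity 0, sent rp 0 → ok
  r3: data parity 1, sent rp 0 → mismatch
  r4: data parity 0, sent rp 0 → ok
Recompute each column's even parity and compare to cp:
  c0: data parity 0, sent cp 1 → mismatch
  c1: data parity 1, sent cp 1 → ok
  c2: data parity 0, sent cp 0 → ok
Exactly one row (r3) and one column (c0) fail → the flipped bit is at their intersection.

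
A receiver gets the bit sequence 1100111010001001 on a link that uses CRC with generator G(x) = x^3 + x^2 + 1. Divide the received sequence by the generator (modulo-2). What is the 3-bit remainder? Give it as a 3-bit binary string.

000

Modulo-2 division of 1100111010001001 by 1101:
  pos 0: 1100 XOR 1101 = 0001
  pos 3: 1111 XOR 1101 = 0010
  pos 5: 1001 XOR 1101 = 0100
  pos 6: 1000 XOR 1101 = 0101
  pos 7: 1010 XOR 1101 = 0111
  pos 8: 1110 XOR 1101 = 0011
  pos 10: 1110 XOR 1101 = 0011
  pos 12: 1101 XOR 1101 = 0000
Remainder = 000 (zero — the frame passes the CRC check).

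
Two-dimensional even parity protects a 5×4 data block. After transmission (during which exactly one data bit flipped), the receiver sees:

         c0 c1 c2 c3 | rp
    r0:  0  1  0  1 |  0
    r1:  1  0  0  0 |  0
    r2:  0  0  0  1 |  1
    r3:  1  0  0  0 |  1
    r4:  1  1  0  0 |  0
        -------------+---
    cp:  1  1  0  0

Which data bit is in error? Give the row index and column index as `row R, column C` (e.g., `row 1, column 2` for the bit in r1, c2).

row 1, column 1

Recompute each row's even parity and compare to rp:
  r0: data parity 0, sent rp 0 → ok
  r1: data parity 1, sent rp 0 → mismatch
  r2: data parity 1, sent rp 1 → ok
  r3: data parity 1, sent rp 1 → ok
  r4: data parity 0, sent rp 0 → ok
Recompute each column's even parity and compare to cp:
  c0: data parity 1, sent cp 1 → ok
  c1: data parity 0, sent cp 1 → mismatch
  c2: data parity 0, sent cp 0 → ok
  c3: data parity 0, sent cp 0 → ok
Exactly one row (r1) and one column (c1) fail → the flipped bit is at their intersection.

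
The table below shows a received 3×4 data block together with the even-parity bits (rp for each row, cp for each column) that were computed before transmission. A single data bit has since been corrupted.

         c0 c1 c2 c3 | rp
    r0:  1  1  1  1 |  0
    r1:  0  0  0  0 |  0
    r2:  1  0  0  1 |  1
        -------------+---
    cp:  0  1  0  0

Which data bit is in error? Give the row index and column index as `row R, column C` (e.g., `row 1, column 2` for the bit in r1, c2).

row 2, column 2

Recompute each row's even parity and compare to rp:
  r0: data parity 0, sent rp 0 → ok
  r1: data parity 0, sent rp 0 → ok
  r2: data parity 0, sent rp 1 → mismatch
Recompute each column's even parity and compare to cp:
  c0: data parity 0, sent cp 0 → ok
  c1: data parity 1, sent cp 1 → ok
  c2: data parity 1, sent cp 0 → mismatch
  c3: data parity 0, sent cp 0 → ok
Exactly one row (r2) and one column (c2) fail → the flipped bit is at their intersection.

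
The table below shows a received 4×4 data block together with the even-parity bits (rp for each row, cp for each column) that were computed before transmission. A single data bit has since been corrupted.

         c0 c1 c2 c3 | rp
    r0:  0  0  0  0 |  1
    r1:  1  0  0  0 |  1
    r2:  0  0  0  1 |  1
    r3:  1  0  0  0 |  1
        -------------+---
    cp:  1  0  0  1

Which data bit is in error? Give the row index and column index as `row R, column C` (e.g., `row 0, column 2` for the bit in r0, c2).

row 0, column 0

Recompute each row's even parity and compare to rp:
  r0: data parity 0, sent rp 1 → mismatch
  r1: data parity 1, sent rp 1 → ok
  r2: data parity 1, sent rp 1 → ok
  r3: data parity 1, sent rp 1 → ok
Recompute each column's even parity and compare to cp:
  c0: data parity 0, sent cp 1 → mismatch
  c1: data parity 0, sent cp 0 → ok
  c2: data parity 0, sent cp 0 → ok
  c3: data parity 1, sent cp 1 → ok
Exactly one row (r0) and one column (c0) fail → the flipped bit is at their intersection.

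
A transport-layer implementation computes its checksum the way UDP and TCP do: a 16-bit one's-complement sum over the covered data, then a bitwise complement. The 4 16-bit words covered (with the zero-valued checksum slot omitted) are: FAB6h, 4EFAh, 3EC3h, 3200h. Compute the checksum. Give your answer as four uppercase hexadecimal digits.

One's-complement addition (fold any carry out of bit 15 back into bit 0):
  0xFAB6 + 0x4EFA = 0x149B0 → wrap carry → 0x49B1
  0x49B1 + 0x3EC3 = 0x08874
  0x8874 + 0x3200 = 0x0BA74
One's-complement sum = 0xBA74.
Checksum = ~0xBA74 & 0xFFFF = 0x458B.

458B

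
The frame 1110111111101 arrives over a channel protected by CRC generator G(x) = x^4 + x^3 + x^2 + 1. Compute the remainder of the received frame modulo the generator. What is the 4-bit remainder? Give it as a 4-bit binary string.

1000

Modulo-2 division of 1110111111101 by 11101:
  pos 0: 11101 XOR 11101 = 00000
  pos 5: 11111 XOR 11101 = 00010
  pos 8: 10101 XOR 11101 = 01000
Remainder = 1000 (nonzero — an error is detected).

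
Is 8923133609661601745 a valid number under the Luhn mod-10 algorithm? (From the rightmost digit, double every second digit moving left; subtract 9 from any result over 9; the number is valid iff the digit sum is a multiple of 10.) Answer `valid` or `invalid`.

invalid

From the right, keep odd positions and double even positions (subtract 9 from any doubled value over 9):
  doubled (positions 2,4,...): 8 2 3 3 9 3 6 6 9 → sum 49
  kept (positions 1,3,...): 5 7 0 1 6 0 3 1 2 8 → sum 33
Total = 82.
82 mod 10 = 2, so the number is invalid.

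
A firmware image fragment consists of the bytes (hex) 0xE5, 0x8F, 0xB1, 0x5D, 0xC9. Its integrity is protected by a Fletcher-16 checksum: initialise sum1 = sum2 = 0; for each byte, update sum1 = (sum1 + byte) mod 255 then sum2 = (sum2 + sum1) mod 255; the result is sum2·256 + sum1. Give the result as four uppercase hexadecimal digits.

Running sums (mod 255):
  after byte 0 (0xE5): sum1=229, sum2=229
  after byte 1 (0x8F): sum1=117, sum2=91
  after byte 2 (0xB1): sum1=39, sum2=130
  after byte 3 (0x5D): sum1=132, sum2=7
  after byte 4 (0xC9): sum1=78, sum2=85
Checksum = sum2·256 + sum1 = 85·256 + 78 = 21838 = 0x554E.

554E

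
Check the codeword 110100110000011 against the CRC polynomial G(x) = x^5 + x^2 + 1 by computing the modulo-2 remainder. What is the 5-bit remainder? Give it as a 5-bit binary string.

11100

Modulo-2 division of 110100110000011 by 100101:
  pos 0: 110100 XOR 100101 = 010001
  pos 1: 100011 XOR 100101 = 000110
  pos 4: 110100 XOR 100101 = 010001
  pos 5: 100010 XOR 100101 = 000111
  pos 8: 111001 XOR 100101 = 011100
  pos 9: 111001 XOR 100101 = 011100
Remainder = 11100 (nonzero — an error is detected).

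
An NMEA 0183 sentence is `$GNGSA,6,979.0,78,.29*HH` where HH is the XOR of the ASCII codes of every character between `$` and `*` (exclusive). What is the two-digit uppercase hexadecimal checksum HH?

69

XOR the ASCII codes of the payload characters:
  'G' = 0x47 → acc = 0x47
  'N' = 0x4E → acc = 0x09
  'G' = 0x47 → acc = 0x4E
  'S' = 0x53 → acc = 0x1D
  'A' = 0x41 → acc = 0x5C
  ',' = 0x2C → acc = 0x70
  '6' = 0x36 → acc = 0x46
  ',' = 0x2C → acc = 0x6A
  '9' = 0x39 → acc = 0x53
  '7' = 0x37 → acc = 0x64
  '9' = 0x39 → acc = 0x5D
  '.' = 0x2E → acc = 0x73
  '0' = 0x30 → acc = 0x43
  ',' = 0x2C → acc = 0x6F
  '7' = 0x37 → acc = 0x58
  '8' = 0x38 → acc = 0x60
  ',' = 0x2C → acc = 0x4C
  '.' = 0x2E → acc = 0x62
  '2' = 0x32 → acc = 0x50
  '9' = 0x39 → acc = 0x69
Checksum = 0x69.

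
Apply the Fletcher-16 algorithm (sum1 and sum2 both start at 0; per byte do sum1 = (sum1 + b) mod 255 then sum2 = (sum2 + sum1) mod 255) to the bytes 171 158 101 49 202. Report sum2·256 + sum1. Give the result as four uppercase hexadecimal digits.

32AB

Running sums (mod 255):
  after byte 0 (171): sum1=171, sum2=171
  after byte 1 (158): sum1=74, sum2=245
  after byte 2 (101): sum1=175, sum2=165
  after byte 3 (49): sum1=224, sum2=134
  after byte 4 (202): sum1=171, sum2=50
Checksum = sum2·256 + sum1 = 50·256 + 171 = 12971 = 0x32AB.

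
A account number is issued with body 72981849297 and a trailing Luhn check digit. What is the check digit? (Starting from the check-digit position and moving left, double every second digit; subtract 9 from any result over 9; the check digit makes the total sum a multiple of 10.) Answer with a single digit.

1

Partial digits right→left: 7 9 2 9 4 8 1 8 9 2 7
Double every second digit counting from the check-digit position (so the 1st, 3rd, 5th, ... of the partial from the right).
  doubled (with −9 where >9): 5 4 8 2 9 5 → sum 33
  kept as-is: 9 9 8 8 2 → sum 36
Total = 33 + 36 = 69.
Check digit = (10 − (69 mod 10)) mod 10 = 1.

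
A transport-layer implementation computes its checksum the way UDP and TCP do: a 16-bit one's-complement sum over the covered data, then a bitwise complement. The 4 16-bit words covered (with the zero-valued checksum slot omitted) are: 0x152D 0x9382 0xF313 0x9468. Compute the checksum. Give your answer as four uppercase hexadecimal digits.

One's-complement addition (fold any carry out of bit 15 back into bit 0):
  0x152D + 0x9382 = 0x0A8AF
  0xA8AF + 0xF313 = 0x19BC2 → wrap carry → 0x9BC3
  0x9BC3 + 0x9468 = 0x1302B → wrap carry → 0x302C
One's-complement sum = 0x302C.
Checksum = ~0x302C & 0xFFFF = 0xCFD3.

CFD3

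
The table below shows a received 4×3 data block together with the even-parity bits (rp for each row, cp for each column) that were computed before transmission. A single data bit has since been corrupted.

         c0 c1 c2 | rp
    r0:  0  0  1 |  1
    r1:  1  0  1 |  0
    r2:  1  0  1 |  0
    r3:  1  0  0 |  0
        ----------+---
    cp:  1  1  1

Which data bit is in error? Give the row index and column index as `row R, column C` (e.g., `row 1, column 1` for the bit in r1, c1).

Recompute each row's even parity and compare to rp:
  r0: data parity 1, sent rp 1 → ok
  r1: data parity 0, sent rp 0 → ok
  r2: data parity 0, sent rp 0 → ok
  r3: data parity 1, sent rp 0 → mismatch
Recompute each column's even parity and compare to cp:
  c0: data parity 1, sent cp 1 → ok
  c1: data parity 0, sent cp 1 → mismatch
  c2: data parity 1, sent cp 1 → ok
Exactly one row (r3) and one column (c1) fail → the flipped bit is at their intersection.

row 3, column 1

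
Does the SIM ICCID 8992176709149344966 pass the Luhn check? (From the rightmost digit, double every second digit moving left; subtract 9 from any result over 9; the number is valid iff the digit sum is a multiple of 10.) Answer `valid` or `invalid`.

valid

From the right, keep odd positions and double even positions (subtract 9 from any doubled value over 9):
  doubled (positions 2,4,...): 3 8 6 8 9 5 5 4 9 → sum 57
  kept (positions 1,3,...): 6 9 4 9 1 0 6 1 9 8 → sum 53
Total = 110.
110 mod 10 = 0, so the number is valid.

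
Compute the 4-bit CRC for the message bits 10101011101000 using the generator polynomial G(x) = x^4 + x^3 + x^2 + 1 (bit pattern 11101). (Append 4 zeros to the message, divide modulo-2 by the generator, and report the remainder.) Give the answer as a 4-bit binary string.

0100

Append 4 zeros: 101010111010000000. Divide by 11101 (XOR where the leading bit is 1):
  pos 0: 10101 XOR 11101 = 01000
  pos 1: 10000 XOR 11101 = 01101
  pos 2: 11011 XOR 11101 = 00110
  pos 4: 11011 XOR 11101 = 00110
  pos 6: 11001 XOR 11101 = 00100
  pos 8: 10000 XOR 11101 = 01101
  pos 9: 11010 XOR 11101 = 00111
  pos 11: 11100 XOR 11101 = 00001
Remainder (last 4 bits) = 0100. This is the CRC / FCS.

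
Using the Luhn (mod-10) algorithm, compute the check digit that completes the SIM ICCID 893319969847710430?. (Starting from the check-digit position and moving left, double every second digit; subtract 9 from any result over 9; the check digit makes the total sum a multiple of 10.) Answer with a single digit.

Partial digits right→left: 0 3 4 0 1 7 7 4 8 9 6 9 9 1 3 3 9 8
Double every second digit counting from the check-digit position (so the 1st, 3rd, 5th, ... of the partial from the right).
  doubled (with −9 where >9): 0 8 2 5 7 3 9 6 9 → sum 49
  kept as-is: 3 0 7 4 9 9 1 3 8 → sum 44
Total = 49 + 44 = 93.
Check digit = (10 − (93 mod 10)) mod 10 = 7.

7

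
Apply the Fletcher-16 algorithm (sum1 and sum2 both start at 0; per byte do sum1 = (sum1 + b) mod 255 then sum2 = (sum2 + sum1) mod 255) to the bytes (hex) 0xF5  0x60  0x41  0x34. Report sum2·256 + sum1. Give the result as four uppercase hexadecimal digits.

Running sums (mod 255):
  after byte 0 (0xF5): sum1=245, sum2=245
  after byte 1 (0x60): sum1=86, sum2=76
  after byte 2 (0x41): sum1=151, sum2=227
  after byte 3 (0x34): sum1=203, sum2=175
Checksum = sum2·256 + sum1 = 175·256 + 203 = 45003 = 0xAFCB.

AFCB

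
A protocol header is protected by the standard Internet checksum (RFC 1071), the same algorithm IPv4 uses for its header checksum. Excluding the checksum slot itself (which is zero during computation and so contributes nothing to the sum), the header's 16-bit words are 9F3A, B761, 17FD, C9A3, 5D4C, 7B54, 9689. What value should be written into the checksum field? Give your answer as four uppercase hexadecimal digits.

5898

One's-complement addition (fold any carry out of bit 15 back into bit 0):
  0x9F3A + 0xB761 = 0x1569B → wrap carry → 0x569C
  0x569C + 0x17FD = 0x06E99
  0x6E99 + 0xC9A3 = 0x1383C → wrap carry → 0x383D
  0x383D + 0x5D4C = 0x09589
  0x9589 + 0x7B54 = 0x110DD → wrap carry → 0x10DE
  0x10DE + 0x9689 = 0x0A767
One's-complement sum = 0xA767.
Checksum = ~0xA767 & 0xFFFF = 0x5898.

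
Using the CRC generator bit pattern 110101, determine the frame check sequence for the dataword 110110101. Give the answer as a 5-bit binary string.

Append 5 zeros: 11011010100000. Divide by 110101 (XOR where the leading bit is 1):
  pos 0: 110110 XOR 110101 = 000011
  pos 4: 111010 XOR 110101 = 001111
  pos 6: 111100 XOR 110101 = 001001
  pos 8: 100100 XOR 110101 = 010001
Remainder (last 5 bits) = 10001. This is the CRC / FCS.

10001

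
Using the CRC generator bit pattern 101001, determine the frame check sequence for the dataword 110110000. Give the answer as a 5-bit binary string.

00101

Append 5 zeros: 11011000000000. Divide by 101001 (XOR where the leading bit is 1):
  pos 0: 110110 XOR 101001 = 011111
  pos 1: 111110 XOR 101001 = 010111
  pos 2: 101110 XOR 101001 = 000111
  pos 5: 111000 XOR 101001 = 010001
  pos 6: 100010 XOR 101001 = 001011
  pos 8: 101100 XOR 101001 = 000101
Remainder (last 5 bits) = 00101. This is the CRC / FCS.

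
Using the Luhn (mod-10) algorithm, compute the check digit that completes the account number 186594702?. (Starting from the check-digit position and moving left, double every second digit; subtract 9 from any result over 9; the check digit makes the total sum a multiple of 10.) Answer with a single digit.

0

Partial digits right→left: 2 0 7 4 9 5 6 8 1
Double every second digit counting from the check-digit position (so the 1st, 3rd, 5th, ... of the partial from the right).
  doubled (with −9 where >9): 4 5 9 3 2 → sum 23
  kept as-is: 0 4 5 8 → sum 17
Total = 23 + 17 = 40.
Check digit = (10 − (40 mod 10)) mod 10 = 0.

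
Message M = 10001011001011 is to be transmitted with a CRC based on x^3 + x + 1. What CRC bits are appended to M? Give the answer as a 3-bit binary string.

Append 3 zeros: 10001011001011000. Divide by 1011 (XOR where the leading bit is 1):
  pos 0: 1000 XOR 1011 = 0011
  pos 2: 1110 XOR 1011 = 0101
  pos 3: 1011 XOR 1011 = 0000
  pos 7: 1001 XOR 1011 = 0010
  pos 9: 1001 XOR 1011 = 0010
  pos 11: 1010 XOR 1011 = 0001
Remainder (last 3 bits) = 100. This is the CRC / FCS.

100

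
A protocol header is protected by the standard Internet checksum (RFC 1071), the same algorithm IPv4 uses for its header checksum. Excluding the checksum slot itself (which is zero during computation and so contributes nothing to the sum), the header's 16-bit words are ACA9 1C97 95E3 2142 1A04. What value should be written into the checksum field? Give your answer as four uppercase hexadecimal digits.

One's-complement addition (fold any carry out of bit 15 back into bit 0):
  0xACA9 + 0x1C97 = 0x0C940
  0xC940 + 0x95E3 = 0x15F23 → wrap carry → 0x5F24
  0x5F24 + 0x2142 = 0x08066
  0x8066 + 0x1A04 = 0x09A6A
One's-complement sum = 0x9A6A.
Checksum = ~0x9A6A & 0xFFFF = 0x6595.

6595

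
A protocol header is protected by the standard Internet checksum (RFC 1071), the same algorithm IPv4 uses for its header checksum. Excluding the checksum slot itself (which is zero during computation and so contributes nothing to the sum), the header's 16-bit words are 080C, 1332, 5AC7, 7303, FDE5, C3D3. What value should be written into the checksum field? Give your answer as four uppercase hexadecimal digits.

One's-complement addition (fold any carry out of bit 15 back into bit 0):
  0x080C + 0x1332 = 0x01B3E
  0x1B3E + 0x5AC7 = 0x07605
  0x7605 + 0x7303 = 0x0E908
  0xE908 + 0xFDE5 = 0x1E6ED → wrap carry → 0xE6EE
  0xE6EE + 0xC3D3 = 0x1AAC1 → wrap carry → 0xAAC2
One's-complement sum = 0xAAC2.
Checksum = ~0xAAC2 & 0xFFFF = 0x553D.

553D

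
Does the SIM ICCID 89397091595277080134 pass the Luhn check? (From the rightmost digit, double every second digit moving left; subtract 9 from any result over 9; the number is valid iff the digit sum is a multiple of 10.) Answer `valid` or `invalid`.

From the right, keep odd positions and double even positions (subtract 9 from any doubled value over 9):
  doubled (positions 2,4,...): 6 0 0 5 1 1 9 5 6 7 → sum 40
  kept (positions 1,3,...): 4 1 8 7 2 9 1 0 9 9 → sum 50
Total = 90.
90 mod 10 = 0, so the number is valid.

valid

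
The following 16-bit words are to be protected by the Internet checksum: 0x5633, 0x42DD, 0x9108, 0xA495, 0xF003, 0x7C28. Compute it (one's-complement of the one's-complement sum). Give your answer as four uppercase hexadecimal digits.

C524

One's-complement addition (fold any carry out of bit 15 back into bit 0):
  0x5633 + 0x42DD = 0x09910
  0x9910 + 0x9108 = 0x12A18 → wrap carry → 0x2A19
  0x2A19 + 0xA495 = 0x0CEAE
  0xCEAE + 0xF003 = 0x1BEB1 → wrap carry → 0xBEB2
  0xBEB2 + 0x7C28 = 0x13ADA → wrap carry → 0x3ADB
One's-complement sum = 0x3ADB.
Checksum = ~0x3ADB & 0xFFFF = 0xC524.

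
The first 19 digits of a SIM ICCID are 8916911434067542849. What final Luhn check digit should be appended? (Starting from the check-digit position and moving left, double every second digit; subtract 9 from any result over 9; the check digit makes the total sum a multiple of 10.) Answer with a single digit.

Partial digits right→left: 9 4 8 2 4 5 7 6 0 4 3 4 1 1 9 6 1 9 8
Double every second digit counting from the check-digit position (so the 1st, 3rd, 5th, ... of the partial from the right).
  doubled (with −9 where >9): 9 7 8 5 0 6 2 9 2 7 → sum 55
  kept as-is: 4 2 5 6 4 4 1 6 9 → sum 41
Total = 55 + 41 = 96.
Check digit = (10 − (96 mod 10)) mod 10 = 4.

4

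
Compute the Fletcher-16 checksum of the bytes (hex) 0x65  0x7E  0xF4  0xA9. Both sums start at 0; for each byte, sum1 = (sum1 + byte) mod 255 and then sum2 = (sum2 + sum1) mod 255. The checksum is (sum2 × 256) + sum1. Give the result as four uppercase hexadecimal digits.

Running sums (mod 255):
  after byte 0 (0x65): sum1=101, sum2=101
  after byte 1 (0x7E): sum1=227, sum2=73
  after byte 2 (0xF4): sum1=216, sum2=34
  after byte 3 (0xA9): sum1=130, sum2=164
Checksum = sum2·256 + sum1 = 164·256 + 130 = 42114 = 0xA482.

A482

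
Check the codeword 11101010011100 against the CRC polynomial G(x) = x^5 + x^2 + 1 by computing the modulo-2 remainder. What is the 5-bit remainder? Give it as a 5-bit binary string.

00111

Modulo-2 division of 11101010011100 by 100101:
  pos 0: 111010 XOR 100101 = 011111
  pos 1: 111111 XOR 100101 = 011010
  pos 2: 110100 XOR 100101 = 010001
  pos 3: 100010 XOR 100101 = 000111
  pos 6: 111111 XOR 100101 = 011010
  pos 7: 110100 XOR 100101 = 010001
  pos 8: 100010 XOR 100101 = 000111
Remainder = 00111 (nonzero — an error is detected).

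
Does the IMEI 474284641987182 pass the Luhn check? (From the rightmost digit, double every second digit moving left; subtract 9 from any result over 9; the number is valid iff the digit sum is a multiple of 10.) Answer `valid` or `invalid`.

From the right, keep odd positions and double even positions (subtract 9 from any doubled value over 9):
  doubled (positions 2,4,...): 7 5 9 8 8 4 5 → sum 46
  kept (positions 1,3,...): 2 1 8 1 6 8 4 4 → sum 34
Total = 80.
80 mod 10 = 0, so the number is valid.

valid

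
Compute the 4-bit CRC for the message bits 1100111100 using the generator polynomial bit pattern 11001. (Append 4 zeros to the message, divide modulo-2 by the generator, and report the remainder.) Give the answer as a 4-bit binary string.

0110

Append 4 zeros: 11001111000000. Divide by 11001 (XOR where the leading bit is 1):
  pos 0: 11001 XOR 11001 = 00000
  pos 5: 11100 XOR 11001 = 00101
  pos 7: 10100 XOR 11001 = 01101
  pos 8: 11010 XOR 11001 = 00011
Remainder (last 4 bits) = 0110. This is the CRC / FCS.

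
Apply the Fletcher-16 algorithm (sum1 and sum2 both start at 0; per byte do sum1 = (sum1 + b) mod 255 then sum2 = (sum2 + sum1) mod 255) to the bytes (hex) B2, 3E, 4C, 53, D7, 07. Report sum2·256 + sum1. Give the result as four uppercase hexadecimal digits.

Running sums (mod 255):
  after byte 0 (B2): sum1=178, sum2=178
  after byte 1 (3E): sum1=240, sum2=163
  after byte 2 (4C): sum1=61, sum2=224
  after byte 3 (53): sum1=144, sum2=113
  after byte 4 (D7): sum1=104, sum2=217
  after byte 5 (07): sum1=111, sum2=73
Checksum = sum2·256 + sum1 = 73·256 + 111 = 18799 = 0x496F.

496F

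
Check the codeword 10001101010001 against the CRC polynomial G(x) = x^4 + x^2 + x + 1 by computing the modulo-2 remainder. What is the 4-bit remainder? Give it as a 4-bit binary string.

Modulo-2 division of 10001101010001 by 10111:
  pos 0: 10001 XOR 10111 = 00110
  pos 2: 11010 XOR 10111 = 01101
  pos 3: 11011 XOR 10111 = 01100
  pos 4: 11000 XOR 10111 = 01111
  pos 5: 11111 XOR 10111 = 01000
  pos 6: 10000 XOR 10111 = 00111
  pos 8: 11100 XOR 10111 = 01011
  pos 9: 10111 XOR 10111 = 00000
Remainder = 0000 (zero — the frame passes the CRC check).

0000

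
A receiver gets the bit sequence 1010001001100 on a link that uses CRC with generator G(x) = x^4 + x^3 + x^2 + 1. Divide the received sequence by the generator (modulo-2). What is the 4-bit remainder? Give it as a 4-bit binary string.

1101

Modulo-2 division of 1010001001100 by 11101:
  pos 0: 10100 XOR 11101 = 01001
  pos 1: 10010 XOR 11101 = 01111
  pos 2: 11111 XOR 11101 = 00010
  pos 5: 10001 XOR 11101 = 01100
  pos 6: 11001 XOR 11101 = 00100
  pos 8: 10000 XOR 11101 = 01101
Remainder = 1101 (nonzero — an error is detected).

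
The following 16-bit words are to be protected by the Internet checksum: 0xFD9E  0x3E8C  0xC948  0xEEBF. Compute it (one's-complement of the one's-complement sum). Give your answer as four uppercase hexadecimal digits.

One's-complement addition (fold any carry out of bit 15 back into bit 0):
  0xFD9E + 0x3E8C = 0x13C2A → wrap carry → 0x3C2B
  0x3C2B + 0xC948 = 0x10573 → wrap carry → 0x0574
  0x0574 + 0xEEBF = 0x0F433
One's-complement sum = 0xF433.
Checksum = ~0xF433 & 0xFFFF = 0x0BCC.

0BCC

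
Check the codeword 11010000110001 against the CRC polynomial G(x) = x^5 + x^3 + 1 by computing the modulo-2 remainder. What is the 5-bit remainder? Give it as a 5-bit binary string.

00000

Modulo-2 division of 11010000110001 by 101001:
  pos 0: 110100 XOR 101001 = 011101
  pos 1: 111010 XOR 101001 = 010011
  pos 2: 100110 XOR 101001 = 001111
  pos 4: 111111 XOR 101001 = 010110
  pos 5: 101100 XOR 101001 = 000101
  pos 8: 101001 XOR 101001 = 000000
Remainder = 00000 (zero — the frame passes the CRC check).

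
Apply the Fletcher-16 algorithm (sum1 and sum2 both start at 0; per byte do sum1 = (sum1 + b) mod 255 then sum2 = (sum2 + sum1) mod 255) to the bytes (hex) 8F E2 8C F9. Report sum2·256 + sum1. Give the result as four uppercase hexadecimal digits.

F9F8

Running sums (mod 255):
  after byte 0 (8F): sum1=143, sum2=143
  after byte 1 (E2): sum1=114, sum2=2
  after byte 2 (8C): sum1=254, sum2=1
  after byte 3 (F9): sum1=248, sum2=249
Checksum = sum2·256 + sum1 = 249·256 + 248 = 63992 = 0xF9F8.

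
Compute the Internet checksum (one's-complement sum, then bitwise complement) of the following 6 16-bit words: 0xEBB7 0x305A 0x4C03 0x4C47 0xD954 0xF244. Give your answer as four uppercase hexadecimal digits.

One's-complement addition (fold any carry out of bit 15 back into bit 0):
  0xEBB7 + 0x305A = 0x11C11 → wrap carry → 0x1C12
  0x1C12 + 0x4C03 = 0x06815
  0x6815 + 0x4C47 = 0x0B45C
  0xB45C + 0xD954 = 0x18DB0 → wrap carry → 0x8DB1
  0x8DB1 + 0xF244 = 0x17FF5 → wrap carry → 0x7FF6
One's-complement sum = 0x7FF6.
Checksum = ~0x7FF6 & 0xFFFF = 0x8009.

8009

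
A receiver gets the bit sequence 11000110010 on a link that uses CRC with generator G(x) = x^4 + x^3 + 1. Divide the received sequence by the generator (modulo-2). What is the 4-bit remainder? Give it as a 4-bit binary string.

Modulo-2 division of 11000110010 by 11001:
  pos 0: 11000 XOR 11001 = 00001
  pos 4: 11100 XOR 11001 = 00101
  pos 6: 10110 XOR 11001 = 01111
Remainder = 1111 (nonzero — an error is detected).

1111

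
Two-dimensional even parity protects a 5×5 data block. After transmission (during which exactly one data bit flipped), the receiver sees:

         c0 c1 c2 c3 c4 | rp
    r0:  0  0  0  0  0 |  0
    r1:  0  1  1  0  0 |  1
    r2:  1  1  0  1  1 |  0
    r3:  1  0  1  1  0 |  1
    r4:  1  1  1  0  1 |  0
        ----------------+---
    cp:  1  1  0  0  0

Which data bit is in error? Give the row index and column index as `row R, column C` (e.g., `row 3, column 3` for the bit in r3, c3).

row 1, column 2

Recompute each row's even parity and compare to rp:
  r0: data parity 0, sent rp 0 → ok
  r1: data parity 0, sent rp 1 → mismatch
  r2: data parity 0, sent rp 0 → ok
  r3: data parity 1, sent rp 1 → ok
  r4: data parity 0, sent rp 0 → ok
Recompute each column's even parity and compare to cp:
  c0: data parity 1, sent cp 1 → ok
  c1: data parity 1, sent cp 1 → ok
  c2: data parity 1, sent cp 0 → mismatch
  c3: data parity 0, sent cp 0 → ok
  c4: data parity 0, sent cp 0 → ok
Exactly one row (r1) and one column (c2) fail → the flipped bit is at their intersection.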